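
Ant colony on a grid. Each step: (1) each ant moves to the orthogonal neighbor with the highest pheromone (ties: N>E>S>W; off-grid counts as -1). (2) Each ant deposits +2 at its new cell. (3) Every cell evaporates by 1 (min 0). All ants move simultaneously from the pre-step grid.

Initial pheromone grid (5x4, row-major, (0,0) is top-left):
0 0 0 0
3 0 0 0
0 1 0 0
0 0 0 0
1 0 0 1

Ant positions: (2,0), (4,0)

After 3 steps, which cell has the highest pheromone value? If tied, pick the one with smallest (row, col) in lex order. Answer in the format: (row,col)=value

Step 1: ant0:(2,0)->N->(1,0) | ant1:(4,0)->N->(3,0)
  grid max=4 at (1,0)
Step 2: ant0:(1,0)->N->(0,0) | ant1:(3,0)->N->(2,0)
  grid max=3 at (1,0)
Step 3: ant0:(0,0)->S->(1,0) | ant1:(2,0)->N->(1,0)
  grid max=6 at (1,0)
Final grid:
  0 0 0 0
  6 0 0 0
  0 0 0 0
  0 0 0 0
  0 0 0 0
Max pheromone 6 at (1,0)

Answer: (1,0)=6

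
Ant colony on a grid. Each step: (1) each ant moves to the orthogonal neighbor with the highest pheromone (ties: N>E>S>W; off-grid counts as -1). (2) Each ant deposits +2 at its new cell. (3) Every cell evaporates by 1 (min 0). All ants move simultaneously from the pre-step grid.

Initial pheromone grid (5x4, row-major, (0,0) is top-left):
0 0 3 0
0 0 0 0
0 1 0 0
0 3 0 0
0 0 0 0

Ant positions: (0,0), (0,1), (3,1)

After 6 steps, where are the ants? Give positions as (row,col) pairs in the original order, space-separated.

Step 1: ant0:(0,0)->E->(0,1) | ant1:(0,1)->E->(0,2) | ant2:(3,1)->N->(2,1)
  grid max=4 at (0,2)
Step 2: ant0:(0,1)->E->(0,2) | ant1:(0,2)->W->(0,1) | ant2:(2,1)->S->(3,1)
  grid max=5 at (0,2)
Step 3: ant0:(0,2)->W->(0,1) | ant1:(0,1)->E->(0,2) | ant2:(3,1)->N->(2,1)
  grid max=6 at (0,2)
Step 4: ant0:(0,1)->E->(0,2) | ant1:(0,2)->W->(0,1) | ant2:(2,1)->S->(3,1)
  grid max=7 at (0,2)
Step 5: ant0:(0,2)->W->(0,1) | ant1:(0,1)->E->(0,2) | ant2:(3,1)->N->(2,1)
  grid max=8 at (0,2)
Step 6: ant0:(0,1)->E->(0,2) | ant1:(0,2)->W->(0,1) | ant2:(2,1)->S->(3,1)
  grid max=9 at (0,2)

(0,2) (0,1) (3,1)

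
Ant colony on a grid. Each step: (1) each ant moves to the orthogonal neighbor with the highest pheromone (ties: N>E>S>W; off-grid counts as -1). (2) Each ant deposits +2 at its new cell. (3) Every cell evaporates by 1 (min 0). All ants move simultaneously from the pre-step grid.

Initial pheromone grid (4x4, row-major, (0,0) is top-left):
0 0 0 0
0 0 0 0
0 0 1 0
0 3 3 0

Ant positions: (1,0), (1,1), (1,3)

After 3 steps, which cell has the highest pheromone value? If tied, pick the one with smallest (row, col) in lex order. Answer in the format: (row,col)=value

Answer: (0,0)=3

Derivation:
Step 1: ant0:(1,0)->N->(0,0) | ant1:(1,1)->N->(0,1) | ant2:(1,3)->N->(0,3)
  grid max=2 at (3,1)
Step 2: ant0:(0,0)->E->(0,1) | ant1:(0,1)->W->(0,0) | ant2:(0,3)->S->(1,3)
  grid max=2 at (0,0)
Step 3: ant0:(0,1)->W->(0,0) | ant1:(0,0)->E->(0,1) | ant2:(1,3)->N->(0,3)
  grid max=3 at (0,0)
Final grid:
  3 3 0 1
  0 0 0 0
  0 0 0 0
  0 0 0 0
Max pheromone 3 at (0,0)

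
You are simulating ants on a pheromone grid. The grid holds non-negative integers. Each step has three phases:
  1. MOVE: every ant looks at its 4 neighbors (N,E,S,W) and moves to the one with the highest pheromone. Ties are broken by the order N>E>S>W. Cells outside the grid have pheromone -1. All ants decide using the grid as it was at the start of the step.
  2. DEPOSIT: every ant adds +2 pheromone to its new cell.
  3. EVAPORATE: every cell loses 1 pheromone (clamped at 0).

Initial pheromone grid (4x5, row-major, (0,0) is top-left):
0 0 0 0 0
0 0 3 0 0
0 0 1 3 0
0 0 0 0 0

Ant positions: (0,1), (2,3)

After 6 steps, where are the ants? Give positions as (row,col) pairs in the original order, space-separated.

Step 1: ant0:(0,1)->E->(0,2) | ant1:(2,3)->W->(2,2)
  grid max=2 at (1,2)
Step 2: ant0:(0,2)->S->(1,2) | ant1:(2,2)->N->(1,2)
  grid max=5 at (1,2)
Step 3: ant0:(1,2)->S->(2,2) | ant1:(1,2)->S->(2,2)
  grid max=4 at (1,2)
Step 4: ant0:(2,2)->N->(1,2) | ant1:(2,2)->N->(1,2)
  grid max=7 at (1,2)
Step 5: ant0:(1,2)->S->(2,2) | ant1:(1,2)->S->(2,2)
  grid max=6 at (1,2)
Step 6: ant0:(2,2)->N->(1,2) | ant1:(2,2)->N->(1,2)
  grid max=9 at (1,2)

(1,2) (1,2)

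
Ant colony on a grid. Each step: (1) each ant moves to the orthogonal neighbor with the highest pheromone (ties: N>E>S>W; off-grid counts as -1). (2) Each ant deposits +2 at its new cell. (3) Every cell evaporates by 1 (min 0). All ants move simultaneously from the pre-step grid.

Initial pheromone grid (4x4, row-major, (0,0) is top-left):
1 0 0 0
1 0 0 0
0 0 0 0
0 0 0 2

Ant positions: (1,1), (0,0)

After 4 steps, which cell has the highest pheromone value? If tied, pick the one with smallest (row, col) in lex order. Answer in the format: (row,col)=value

Step 1: ant0:(1,1)->W->(1,0) | ant1:(0,0)->S->(1,0)
  grid max=4 at (1,0)
Step 2: ant0:(1,0)->N->(0,0) | ant1:(1,0)->N->(0,0)
  grid max=3 at (0,0)
Step 3: ant0:(0,0)->S->(1,0) | ant1:(0,0)->S->(1,0)
  grid max=6 at (1,0)
Step 4: ant0:(1,0)->N->(0,0) | ant1:(1,0)->N->(0,0)
  grid max=5 at (0,0)
Final grid:
  5 0 0 0
  5 0 0 0
  0 0 0 0
  0 0 0 0
Max pheromone 5 at (0,0)

Answer: (0,0)=5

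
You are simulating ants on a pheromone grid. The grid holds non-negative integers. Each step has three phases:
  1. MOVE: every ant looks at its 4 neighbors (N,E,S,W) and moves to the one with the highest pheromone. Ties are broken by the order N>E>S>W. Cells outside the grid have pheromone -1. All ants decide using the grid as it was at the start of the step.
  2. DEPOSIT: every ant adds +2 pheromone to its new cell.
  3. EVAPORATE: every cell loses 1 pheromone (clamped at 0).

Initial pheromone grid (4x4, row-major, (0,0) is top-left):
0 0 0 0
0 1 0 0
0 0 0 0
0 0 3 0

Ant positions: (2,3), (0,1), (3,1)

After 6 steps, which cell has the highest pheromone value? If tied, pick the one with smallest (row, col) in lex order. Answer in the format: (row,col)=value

Step 1: ant0:(2,3)->N->(1,3) | ant1:(0,1)->S->(1,1) | ant2:(3,1)->E->(3,2)
  grid max=4 at (3,2)
Step 2: ant0:(1,3)->N->(0,3) | ant1:(1,1)->N->(0,1) | ant2:(3,2)->N->(2,2)
  grid max=3 at (3,2)
Step 3: ant0:(0,3)->S->(1,3) | ant1:(0,1)->S->(1,1) | ant2:(2,2)->S->(3,2)
  grid max=4 at (3,2)
Step 4: ant0:(1,3)->N->(0,3) | ant1:(1,1)->N->(0,1) | ant2:(3,2)->N->(2,2)
  grid max=3 at (3,2)
Step 5: ant0:(0,3)->S->(1,3) | ant1:(0,1)->S->(1,1) | ant2:(2,2)->S->(3,2)
  grid max=4 at (3,2)
Step 6: ant0:(1,3)->N->(0,3) | ant1:(1,1)->N->(0,1) | ant2:(3,2)->N->(2,2)
  grid max=3 at (3,2)
Final grid:
  0 1 0 1
  0 1 0 0
  0 0 1 0
  0 0 3 0
Max pheromone 3 at (3,2)

Answer: (3,2)=3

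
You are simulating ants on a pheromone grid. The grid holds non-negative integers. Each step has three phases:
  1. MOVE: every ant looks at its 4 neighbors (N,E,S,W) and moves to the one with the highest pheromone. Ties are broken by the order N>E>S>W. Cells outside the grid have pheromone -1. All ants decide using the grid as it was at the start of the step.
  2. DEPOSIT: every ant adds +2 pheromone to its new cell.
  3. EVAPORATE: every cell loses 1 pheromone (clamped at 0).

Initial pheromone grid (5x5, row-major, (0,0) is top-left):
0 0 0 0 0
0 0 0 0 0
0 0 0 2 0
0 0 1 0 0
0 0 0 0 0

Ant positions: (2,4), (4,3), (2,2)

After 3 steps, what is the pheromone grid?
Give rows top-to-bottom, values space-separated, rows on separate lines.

After step 1: ants at (2,3),(3,3),(2,3)
  0 0 0 0 0
  0 0 0 0 0
  0 0 0 5 0
  0 0 0 1 0
  0 0 0 0 0
After step 2: ants at (3,3),(2,3),(3,3)
  0 0 0 0 0
  0 0 0 0 0
  0 0 0 6 0
  0 0 0 4 0
  0 0 0 0 0
After step 3: ants at (2,3),(3,3),(2,3)
  0 0 0 0 0
  0 0 0 0 0
  0 0 0 9 0
  0 0 0 5 0
  0 0 0 0 0

0 0 0 0 0
0 0 0 0 0
0 0 0 9 0
0 0 0 5 0
0 0 0 0 0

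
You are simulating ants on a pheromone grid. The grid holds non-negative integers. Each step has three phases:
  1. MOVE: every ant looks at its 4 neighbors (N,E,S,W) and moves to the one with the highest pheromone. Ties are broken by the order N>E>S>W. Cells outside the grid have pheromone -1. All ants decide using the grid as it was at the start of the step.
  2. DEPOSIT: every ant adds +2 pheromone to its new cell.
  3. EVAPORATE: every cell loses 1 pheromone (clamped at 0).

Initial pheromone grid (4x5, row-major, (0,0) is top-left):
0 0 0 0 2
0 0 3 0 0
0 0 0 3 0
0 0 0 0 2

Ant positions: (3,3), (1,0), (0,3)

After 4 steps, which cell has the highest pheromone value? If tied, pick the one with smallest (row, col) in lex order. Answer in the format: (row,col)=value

Answer: (2,3)=3

Derivation:
Step 1: ant0:(3,3)->N->(2,3) | ant1:(1,0)->N->(0,0) | ant2:(0,3)->E->(0,4)
  grid max=4 at (2,3)
Step 2: ant0:(2,3)->N->(1,3) | ant1:(0,0)->E->(0,1) | ant2:(0,4)->S->(1,4)
  grid max=3 at (2,3)
Step 3: ant0:(1,3)->S->(2,3) | ant1:(0,1)->E->(0,2) | ant2:(1,4)->N->(0,4)
  grid max=4 at (2,3)
Step 4: ant0:(2,3)->N->(1,3) | ant1:(0,2)->E->(0,3) | ant2:(0,4)->S->(1,4)
  grid max=3 at (2,3)
Final grid:
  0 0 0 1 2
  0 0 0 1 1
  0 0 0 3 0
  0 0 0 0 0
Max pheromone 3 at (2,3)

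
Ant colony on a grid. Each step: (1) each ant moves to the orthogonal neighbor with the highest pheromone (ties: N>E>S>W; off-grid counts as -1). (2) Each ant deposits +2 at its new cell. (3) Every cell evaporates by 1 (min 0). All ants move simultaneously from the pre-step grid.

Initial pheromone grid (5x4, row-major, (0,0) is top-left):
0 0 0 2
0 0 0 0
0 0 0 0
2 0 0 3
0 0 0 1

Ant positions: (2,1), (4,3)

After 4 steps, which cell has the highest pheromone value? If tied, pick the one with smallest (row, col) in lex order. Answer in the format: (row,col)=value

Answer: (3,3)=3

Derivation:
Step 1: ant0:(2,1)->N->(1,1) | ant1:(4,3)->N->(3,3)
  grid max=4 at (3,3)
Step 2: ant0:(1,1)->N->(0,1) | ant1:(3,3)->N->(2,3)
  grid max=3 at (3,3)
Step 3: ant0:(0,1)->E->(0,2) | ant1:(2,3)->S->(3,3)
  grid max=4 at (3,3)
Step 4: ant0:(0,2)->E->(0,3) | ant1:(3,3)->N->(2,3)
  grid max=3 at (3,3)
Final grid:
  0 0 0 1
  0 0 0 0
  0 0 0 1
  0 0 0 3
  0 0 0 0
Max pheromone 3 at (3,3)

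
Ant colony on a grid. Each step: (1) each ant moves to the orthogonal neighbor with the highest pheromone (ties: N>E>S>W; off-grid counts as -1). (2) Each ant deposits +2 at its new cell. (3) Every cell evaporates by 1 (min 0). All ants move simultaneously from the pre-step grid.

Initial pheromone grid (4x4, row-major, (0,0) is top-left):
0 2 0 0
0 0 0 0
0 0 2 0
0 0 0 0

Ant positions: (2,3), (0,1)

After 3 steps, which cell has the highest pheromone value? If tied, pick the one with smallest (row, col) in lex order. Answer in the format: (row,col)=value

Step 1: ant0:(2,3)->W->(2,2) | ant1:(0,1)->E->(0,2)
  grid max=3 at (2,2)
Step 2: ant0:(2,2)->N->(1,2) | ant1:(0,2)->W->(0,1)
  grid max=2 at (0,1)
Step 3: ant0:(1,2)->S->(2,2) | ant1:(0,1)->E->(0,2)
  grid max=3 at (2,2)
Final grid:
  0 1 1 0
  0 0 0 0
  0 0 3 0
  0 0 0 0
Max pheromone 3 at (2,2)

Answer: (2,2)=3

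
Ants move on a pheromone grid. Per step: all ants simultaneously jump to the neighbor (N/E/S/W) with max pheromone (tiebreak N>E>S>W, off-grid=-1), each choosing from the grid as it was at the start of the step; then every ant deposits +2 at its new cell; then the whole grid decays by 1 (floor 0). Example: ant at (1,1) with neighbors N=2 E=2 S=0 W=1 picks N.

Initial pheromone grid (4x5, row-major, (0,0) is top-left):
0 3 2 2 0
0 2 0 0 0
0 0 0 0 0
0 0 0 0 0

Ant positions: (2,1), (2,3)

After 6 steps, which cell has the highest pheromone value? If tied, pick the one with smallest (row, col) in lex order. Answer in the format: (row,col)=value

Step 1: ant0:(2,1)->N->(1,1) | ant1:(2,3)->N->(1,3)
  grid max=3 at (1,1)
Step 2: ant0:(1,1)->N->(0,1) | ant1:(1,3)->N->(0,3)
  grid max=3 at (0,1)
Step 3: ant0:(0,1)->S->(1,1) | ant1:(0,3)->E->(0,4)
  grid max=3 at (1,1)
Step 4: ant0:(1,1)->N->(0,1) | ant1:(0,4)->W->(0,3)
  grid max=3 at (0,1)
Step 5: ant0:(0,1)->S->(1,1) | ant1:(0,3)->E->(0,4)
  grid max=3 at (1,1)
Step 6: ant0:(1,1)->N->(0,1) | ant1:(0,4)->W->(0,3)
  grid max=3 at (0,1)
Final grid:
  0 3 0 2 0
  0 2 0 0 0
  0 0 0 0 0
  0 0 0 0 0
Max pheromone 3 at (0,1)

Answer: (0,1)=3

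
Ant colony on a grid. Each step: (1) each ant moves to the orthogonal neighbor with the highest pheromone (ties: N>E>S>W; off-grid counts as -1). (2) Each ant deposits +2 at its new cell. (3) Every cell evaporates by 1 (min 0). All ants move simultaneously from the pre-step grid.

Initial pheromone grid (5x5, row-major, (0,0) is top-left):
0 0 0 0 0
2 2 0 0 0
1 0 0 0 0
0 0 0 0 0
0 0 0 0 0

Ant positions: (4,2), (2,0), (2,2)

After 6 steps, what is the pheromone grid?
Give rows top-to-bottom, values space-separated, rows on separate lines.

After step 1: ants at (3,2),(1,0),(1,2)
  0 0 0 0 0
  3 1 1 0 0
  0 0 0 0 0
  0 0 1 0 0
  0 0 0 0 0
After step 2: ants at (2,2),(1,1),(1,1)
  0 0 0 0 0
  2 4 0 0 0
  0 0 1 0 0
  0 0 0 0 0
  0 0 0 0 0
After step 3: ants at (1,2),(1,0),(1,0)
  0 0 0 0 0
  5 3 1 0 0
  0 0 0 0 0
  0 0 0 0 0
  0 0 0 0 0
After step 4: ants at (1,1),(1,1),(1,1)
  0 0 0 0 0
  4 8 0 0 0
  0 0 0 0 0
  0 0 0 0 0
  0 0 0 0 0
After step 5: ants at (1,0),(1,0),(1,0)
  0 0 0 0 0
  9 7 0 0 0
  0 0 0 0 0
  0 0 0 0 0
  0 0 0 0 0
After step 6: ants at (1,1),(1,1),(1,1)
  0 0 0 0 0
  8 12 0 0 0
  0 0 0 0 0
  0 0 0 0 0
  0 0 0 0 0

0 0 0 0 0
8 12 0 0 0
0 0 0 0 0
0 0 0 0 0
0 0 0 0 0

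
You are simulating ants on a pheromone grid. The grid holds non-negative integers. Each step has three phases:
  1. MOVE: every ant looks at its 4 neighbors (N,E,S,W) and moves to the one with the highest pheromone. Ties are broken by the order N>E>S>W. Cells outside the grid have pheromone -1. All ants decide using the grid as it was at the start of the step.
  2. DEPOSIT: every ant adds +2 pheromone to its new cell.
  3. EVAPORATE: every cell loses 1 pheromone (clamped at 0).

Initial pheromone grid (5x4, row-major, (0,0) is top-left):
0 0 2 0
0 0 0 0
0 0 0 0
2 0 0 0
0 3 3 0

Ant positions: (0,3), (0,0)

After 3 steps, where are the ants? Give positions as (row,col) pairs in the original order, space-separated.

Step 1: ant0:(0,3)->W->(0,2) | ant1:(0,0)->E->(0,1)
  grid max=3 at (0,2)
Step 2: ant0:(0,2)->W->(0,1) | ant1:(0,1)->E->(0,2)
  grid max=4 at (0,2)
Step 3: ant0:(0,1)->E->(0,2) | ant1:(0,2)->W->(0,1)
  grid max=5 at (0,2)

(0,2) (0,1)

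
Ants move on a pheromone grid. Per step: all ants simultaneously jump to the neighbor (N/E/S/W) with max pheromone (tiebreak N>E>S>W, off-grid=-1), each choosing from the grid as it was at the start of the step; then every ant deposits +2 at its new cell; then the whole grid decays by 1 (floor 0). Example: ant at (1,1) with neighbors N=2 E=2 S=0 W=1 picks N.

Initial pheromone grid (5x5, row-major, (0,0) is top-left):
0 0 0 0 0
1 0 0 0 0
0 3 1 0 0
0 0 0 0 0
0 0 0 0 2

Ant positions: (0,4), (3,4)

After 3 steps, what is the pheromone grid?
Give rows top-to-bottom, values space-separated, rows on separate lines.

After step 1: ants at (1,4),(4,4)
  0 0 0 0 0
  0 0 0 0 1
  0 2 0 0 0
  0 0 0 0 0
  0 0 0 0 3
After step 2: ants at (0,4),(3,4)
  0 0 0 0 1
  0 0 0 0 0
  0 1 0 0 0
  0 0 0 0 1
  0 0 0 0 2
After step 3: ants at (1,4),(4,4)
  0 0 0 0 0
  0 0 0 0 1
  0 0 0 0 0
  0 0 0 0 0
  0 0 0 0 3

0 0 0 0 0
0 0 0 0 1
0 0 0 0 0
0 0 0 0 0
0 0 0 0 3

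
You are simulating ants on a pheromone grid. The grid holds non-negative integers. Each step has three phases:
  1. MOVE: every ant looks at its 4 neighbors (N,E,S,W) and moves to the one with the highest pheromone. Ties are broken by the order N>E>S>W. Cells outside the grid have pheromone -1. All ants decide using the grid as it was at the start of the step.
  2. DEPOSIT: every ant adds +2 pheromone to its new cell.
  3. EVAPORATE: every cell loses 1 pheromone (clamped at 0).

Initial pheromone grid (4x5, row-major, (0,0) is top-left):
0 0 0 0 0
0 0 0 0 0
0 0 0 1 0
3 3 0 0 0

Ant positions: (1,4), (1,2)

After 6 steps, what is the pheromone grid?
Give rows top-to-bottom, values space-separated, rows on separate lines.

After step 1: ants at (0,4),(0,2)
  0 0 1 0 1
  0 0 0 0 0
  0 0 0 0 0
  2 2 0 0 0
After step 2: ants at (1,4),(0,3)
  0 0 0 1 0
  0 0 0 0 1
  0 0 0 0 0
  1 1 0 0 0
After step 3: ants at (0,4),(0,4)
  0 0 0 0 3
  0 0 0 0 0
  0 0 0 0 0
  0 0 0 0 0
After step 4: ants at (1,4),(1,4)
  0 0 0 0 2
  0 0 0 0 3
  0 0 0 0 0
  0 0 0 0 0
After step 5: ants at (0,4),(0,4)
  0 0 0 0 5
  0 0 0 0 2
  0 0 0 0 0
  0 0 0 0 0
After step 6: ants at (1,4),(1,4)
  0 0 0 0 4
  0 0 0 0 5
  0 0 0 0 0
  0 0 0 0 0

0 0 0 0 4
0 0 0 0 5
0 0 0 0 0
0 0 0 0 0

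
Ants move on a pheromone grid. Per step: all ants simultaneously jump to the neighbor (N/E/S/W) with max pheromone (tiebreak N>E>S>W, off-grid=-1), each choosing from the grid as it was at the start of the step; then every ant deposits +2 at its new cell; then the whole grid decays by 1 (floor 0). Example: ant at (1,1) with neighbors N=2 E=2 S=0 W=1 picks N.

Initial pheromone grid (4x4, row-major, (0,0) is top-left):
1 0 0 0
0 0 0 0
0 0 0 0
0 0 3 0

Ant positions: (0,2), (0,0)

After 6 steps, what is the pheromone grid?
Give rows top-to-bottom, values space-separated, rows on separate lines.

After step 1: ants at (0,3),(0,1)
  0 1 0 1
  0 0 0 0
  0 0 0 0
  0 0 2 0
After step 2: ants at (1,3),(0,2)
  0 0 1 0
  0 0 0 1
  0 0 0 0
  0 0 1 0
After step 3: ants at (0,3),(0,3)
  0 0 0 3
  0 0 0 0
  0 0 0 0
  0 0 0 0
After step 4: ants at (1,3),(1,3)
  0 0 0 2
  0 0 0 3
  0 0 0 0
  0 0 0 0
After step 5: ants at (0,3),(0,3)
  0 0 0 5
  0 0 0 2
  0 0 0 0
  0 0 0 0
After step 6: ants at (1,3),(1,3)
  0 0 0 4
  0 0 0 5
  0 0 0 0
  0 0 0 0

0 0 0 4
0 0 0 5
0 0 0 0
0 0 0 0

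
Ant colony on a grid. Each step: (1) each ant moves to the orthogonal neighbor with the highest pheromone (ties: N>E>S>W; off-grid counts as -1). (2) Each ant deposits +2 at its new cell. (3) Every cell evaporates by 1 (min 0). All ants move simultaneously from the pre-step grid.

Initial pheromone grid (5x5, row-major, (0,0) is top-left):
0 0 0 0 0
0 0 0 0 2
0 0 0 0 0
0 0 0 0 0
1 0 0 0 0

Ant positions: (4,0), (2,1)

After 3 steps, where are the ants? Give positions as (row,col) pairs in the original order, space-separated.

Step 1: ant0:(4,0)->N->(3,0) | ant1:(2,1)->N->(1,1)
  grid max=1 at (1,1)
Step 2: ant0:(3,0)->N->(2,0) | ant1:(1,1)->N->(0,1)
  grid max=1 at (0,1)
Step 3: ant0:(2,0)->N->(1,0) | ant1:(0,1)->E->(0,2)
  grid max=1 at (0,2)

(1,0) (0,2)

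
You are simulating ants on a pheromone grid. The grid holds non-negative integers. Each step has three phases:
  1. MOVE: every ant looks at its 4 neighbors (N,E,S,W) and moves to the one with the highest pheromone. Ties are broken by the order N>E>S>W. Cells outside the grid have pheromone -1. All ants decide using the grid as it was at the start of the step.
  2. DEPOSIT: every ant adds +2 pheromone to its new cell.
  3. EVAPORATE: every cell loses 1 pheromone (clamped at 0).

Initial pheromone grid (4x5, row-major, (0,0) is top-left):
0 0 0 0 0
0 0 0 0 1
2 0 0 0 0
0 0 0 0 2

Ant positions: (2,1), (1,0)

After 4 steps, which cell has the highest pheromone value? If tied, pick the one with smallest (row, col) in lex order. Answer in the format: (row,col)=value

Step 1: ant0:(2,1)->W->(2,0) | ant1:(1,0)->S->(2,0)
  grid max=5 at (2,0)
Step 2: ant0:(2,0)->N->(1,0) | ant1:(2,0)->N->(1,0)
  grid max=4 at (2,0)
Step 3: ant0:(1,0)->S->(2,0) | ant1:(1,0)->S->(2,0)
  grid max=7 at (2,0)
Step 4: ant0:(2,0)->N->(1,0) | ant1:(2,0)->N->(1,0)
  grid max=6 at (2,0)
Final grid:
  0 0 0 0 0
  5 0 0 0 0
  6 0 0 0 0
  0 0 0 0 0
Max pheromone 6 at (2,0)

Answer: (2,0)=6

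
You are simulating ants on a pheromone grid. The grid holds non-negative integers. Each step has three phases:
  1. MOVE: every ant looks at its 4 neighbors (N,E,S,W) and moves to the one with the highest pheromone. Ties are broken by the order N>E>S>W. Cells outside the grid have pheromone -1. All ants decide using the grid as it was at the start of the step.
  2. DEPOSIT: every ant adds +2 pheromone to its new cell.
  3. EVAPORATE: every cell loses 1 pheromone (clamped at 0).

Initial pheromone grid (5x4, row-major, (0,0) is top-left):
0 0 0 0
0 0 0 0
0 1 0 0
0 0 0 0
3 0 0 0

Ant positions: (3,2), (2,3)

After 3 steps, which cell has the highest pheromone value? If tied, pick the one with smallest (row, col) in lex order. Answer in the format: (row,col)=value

Step 1: ant0:(3,2)->N->(2,2) | ant1:(2,3)->N->(1,3)
  grid max=2 at (4,0)
Step 2: ant0:(2,2)->N->(1,2) | ant1:(1,3)->N->(0,3)
  grid max=1 at (0,3)
Step 3: ant0:(1,2)->N->(0,2) | ant1:(0,3)->S->(1,3)
  grid max=1 at (0,2)
Final grid:
  0 0 1 0
  0 0 0 1
  0 0 0 0
  0 0 0 0
  0 0 0 0
Max pheromone 1 at (0,2)

Answer: (0,2)=1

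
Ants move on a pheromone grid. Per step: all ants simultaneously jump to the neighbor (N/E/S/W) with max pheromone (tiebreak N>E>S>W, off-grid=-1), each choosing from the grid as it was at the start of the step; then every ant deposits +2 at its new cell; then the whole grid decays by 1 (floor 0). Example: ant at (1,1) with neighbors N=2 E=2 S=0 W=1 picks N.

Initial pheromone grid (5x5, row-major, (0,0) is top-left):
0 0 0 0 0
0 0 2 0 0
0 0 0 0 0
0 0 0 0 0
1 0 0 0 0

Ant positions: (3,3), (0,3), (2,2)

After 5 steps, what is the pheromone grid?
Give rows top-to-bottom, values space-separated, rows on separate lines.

After step 1: ants at (2,3),(0,4),(1,2)
  0 0 0 0 1
  0 0 3 0 0
  0 0 0 1 0
  0 0 0 0 0
  0 0 0 0 0
After step 2: ants at (1,3),(1,4),(0,2)
  0 0 1 0 0
  0 0 2 1 1
  0 0 0 0 0
  0 0 0 0 0
  0 0 0 0 0
After step 3: ants at (1,2),(1,3),(1,2)
  0 0 0 0 0
  0 0 5 2 0
  0 0 0 0 0
  0 0 0 0 0
  0 0 0 0 0
After step 4: ants at (1,3),(1,2),(1,3)
  0 0 0 0 0
  0 0 6 5 0
  0 0 0 0 0
  0 0 0 0 0
  0 0 0 0 0
After step 5: ants at (1,2),(1,3),(1,2)
  0 0 0 0 0
  0 0 9 6 0
  0 0 0 0 0
  0 0 0 0 0
  0 0 0 0 0

0 0 0 0 0
0 0 9 6 0
0 0 0 0 0
0 0 0 0 0
0 0 0 0 0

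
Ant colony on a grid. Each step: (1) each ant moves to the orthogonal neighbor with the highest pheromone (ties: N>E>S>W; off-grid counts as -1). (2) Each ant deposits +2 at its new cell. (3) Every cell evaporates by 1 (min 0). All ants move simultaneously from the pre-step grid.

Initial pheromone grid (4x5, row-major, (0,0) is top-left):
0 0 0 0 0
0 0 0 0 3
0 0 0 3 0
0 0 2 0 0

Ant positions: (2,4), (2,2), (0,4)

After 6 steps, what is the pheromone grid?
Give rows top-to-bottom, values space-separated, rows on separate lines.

After step 1: ants at (1,4),(2,3),(1,4)
  0 0 0 0 0
  0 0 0 0 6
  0 0 0 4 0
  0 0 1 0 0
After step 2: ants at (0,4),(1,3),(0,4)
  0 0 0 0 3
  0 0 0 1 5
  0 0 0 3 0
  0 0 0 0 0
After step 3: ants at (1,4),(1,4),(1,4)
  0 0 0 0 2
  0 0 0 0 10
  0 0 0 2 0
  0 0 0 0 0
After step 4: ants at (0,4),(0,4),(0,4)
  0 0 0 0 7
  0 0 0 0 9
  0 0 0 1 0
  0 0 0 0 0
After step 5: ants at (1,4),(1,4),(1,4)
  0 0 0 0 6
  0 0 0 0 14
  0 0 0 0 0
  0 0 0 0 0
After step 6: ants at (0,4),(0,4),(0,4)
  0 0 0 0 11
  0 0 0 0 13
  0 0 0 0 0
  0 0 0 0 0

0 0 0 0 11
0 0 0 0 13
0 0 0 0 0
0 0 0 0 0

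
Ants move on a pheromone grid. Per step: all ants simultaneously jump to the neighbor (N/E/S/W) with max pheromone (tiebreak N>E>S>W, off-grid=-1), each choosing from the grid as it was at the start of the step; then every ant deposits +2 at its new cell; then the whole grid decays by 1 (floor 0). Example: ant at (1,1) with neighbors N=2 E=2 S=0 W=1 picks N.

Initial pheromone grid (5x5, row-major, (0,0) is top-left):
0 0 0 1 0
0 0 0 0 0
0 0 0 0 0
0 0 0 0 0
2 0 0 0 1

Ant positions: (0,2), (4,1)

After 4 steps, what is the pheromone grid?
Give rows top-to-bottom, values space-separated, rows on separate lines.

After step 1: ants at (0,3),(4,0)
  0 0 0 2 0
  0 0 0 0 0
  0 0 0 0 0
  0 0 0 0 0
  3 0 0 0 0
After step 2: ants at (0,4),(3,0)
  0 0 0 1 1
  0 0 0 0 0
  0 0 0 0 0
  1 0 0 0 0
  2 0 0 0 0
After step 3: ants at (0,3),(4,0)
  0 0 0 2 0
  0 0 0 0 0
  0 0 0 0 0
  0 0 0 0 0
  3 0 0 0 0
After step 4: ants at (0,4),(3,0)
  0 0 0 1 1
  0 0 0 0 0
  0 0 0 0 0
  1 0 0 0 0
  2 0 0 0 0

0 0 0 1 1
0 0 0 0 0
0 0 0 0 0
1 0 0 0 0
2 0 0 0 0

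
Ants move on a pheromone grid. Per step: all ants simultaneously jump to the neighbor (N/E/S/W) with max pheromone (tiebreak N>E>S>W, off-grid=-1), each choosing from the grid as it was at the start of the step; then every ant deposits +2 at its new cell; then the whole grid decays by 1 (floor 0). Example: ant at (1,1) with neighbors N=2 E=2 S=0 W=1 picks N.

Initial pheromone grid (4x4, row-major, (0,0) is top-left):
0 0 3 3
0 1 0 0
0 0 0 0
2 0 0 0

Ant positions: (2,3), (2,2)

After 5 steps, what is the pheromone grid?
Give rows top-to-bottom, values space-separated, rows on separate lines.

After step 1: ants at (1,3),(1,2)
  0 0 2 2
  0 0 1 1
  0 0 0 0
  1 0 0 0
After step 2: ants at (0,3),(0,2)
  0 0 3 3
  0 0 0 0
  0 0 0 0
  0 0 0 0
After step 3: ants at (0,2),(0,3)
  0 0 4 4
  0 0 0 0
  0 0 0 0
  0 0 0 0
After step 4: ants at (0,3),(0,2)
  0 0 5 5
  0 0 0 0
  0 0 0 0
  0 0 0 0
After step 5: ants at (0,2),(0,3)
  0 0 6 6
  0 0 0 0
  0 0 0 0
  0 0 0 0

0 0 6 6
0 0 0 0
0 0 0 0
0 0 0 0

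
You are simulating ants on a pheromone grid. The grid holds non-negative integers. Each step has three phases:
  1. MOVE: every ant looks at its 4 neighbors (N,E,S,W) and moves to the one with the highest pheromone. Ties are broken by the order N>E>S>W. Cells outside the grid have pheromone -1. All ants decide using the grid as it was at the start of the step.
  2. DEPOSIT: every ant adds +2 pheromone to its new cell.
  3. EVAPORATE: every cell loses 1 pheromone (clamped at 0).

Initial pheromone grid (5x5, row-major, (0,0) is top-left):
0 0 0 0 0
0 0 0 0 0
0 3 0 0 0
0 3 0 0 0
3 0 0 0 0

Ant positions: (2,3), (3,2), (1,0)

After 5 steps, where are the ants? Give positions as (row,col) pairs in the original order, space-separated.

Step 1: ant0:(2,3)->N->(1,3) | ant1:(3,2)->W->(3,1) | ant2:(1,0)->N->(0,0)
  grid max=4 at (3,1)
Step 2: ant0:(1,3)->N->(0,3) | ant1:(3,1)->N->(2,1) | ant2:(0,0)->E->(0,1)
  grid max=3 at (2,1)
Step 3: ant0:(0,3)->E->(0,4) | ant1:(2,1)->S->(3,1) | ant2:(0,1)->E->(0,2)
  grid max=4 at (3,1)
Step 4: ant0:(0,4)->S->(1,4) | ant1:(3,1)->N->(2,1) | ant2:(0,2)->E->(0,3)
  grid max=3 at (2,1)
Step 5: ant0:(1,4)->N->(0,4) | ant1:(2,1)->S->(3,1) | ant2:(0,3)->E->(0,4)
  grid max=4 at (3,1)

(0,4) (3,1) (0,4)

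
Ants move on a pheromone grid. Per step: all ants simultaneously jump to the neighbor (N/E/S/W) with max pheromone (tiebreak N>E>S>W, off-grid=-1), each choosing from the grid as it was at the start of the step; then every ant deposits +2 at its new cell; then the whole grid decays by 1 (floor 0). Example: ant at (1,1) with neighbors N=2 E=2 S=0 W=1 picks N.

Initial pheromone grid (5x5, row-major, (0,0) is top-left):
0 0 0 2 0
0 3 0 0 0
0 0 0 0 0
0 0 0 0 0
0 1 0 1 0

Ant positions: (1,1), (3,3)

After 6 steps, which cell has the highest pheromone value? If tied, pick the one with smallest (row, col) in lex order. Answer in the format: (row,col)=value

Answer: (1,1)=3

Derivation:
Step 1: ant0:(1,1)->N->(0,1) | ant1:(3,3)->S->(4,3)
  grid max=2 at (1,1)
Step 2: ant0:(0,1)->S->(1,1) | ant1:(4,3)->N->(3,3)
  grid max=3 at (1,1)
Step 3: ant0:(1,1)->N->(0,1) | ant1:(3,3)->S->(4,3)
  grid max=2 at (1,1)
Step 4: ant0:(0,1)->S->(1,1) | ant1:(4,3)->N->(3,3)
  grid max=3 at (1,1)
Step 5: ant0:(1,1)->N->(0,1) | ant1:(3,3)->S->(4,3)
  grid max=2 at (1,1)
Step 6: ant0:(0,1)->S->(1,1) | ant1:(4,3)->N->(3,3)
  grid max=3 at (1,1)
Final grid:
  0 0 0 0 0
  0 3 0 0 0
  0 0 0 0 0
  0 0 0 1 0
  0 0 0 1 0
Max pheromone 3 at (1,1)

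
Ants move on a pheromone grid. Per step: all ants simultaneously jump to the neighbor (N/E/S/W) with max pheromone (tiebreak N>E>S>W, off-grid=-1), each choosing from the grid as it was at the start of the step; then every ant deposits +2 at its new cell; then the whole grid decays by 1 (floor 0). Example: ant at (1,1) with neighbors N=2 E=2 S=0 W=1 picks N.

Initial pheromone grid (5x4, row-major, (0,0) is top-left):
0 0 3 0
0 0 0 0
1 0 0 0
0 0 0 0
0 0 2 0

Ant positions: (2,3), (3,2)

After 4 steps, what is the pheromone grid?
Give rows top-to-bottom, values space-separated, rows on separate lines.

After step 1: ants at (1,3),(4,2)
  0 0 2 0
  0 0 0 1
  0 0 0 0
  0 0 0 0
  0 0 3 0
After step 2: ants at (0,3),(3,2)
  0 0 1 1
  0 0 0 0
  0 0 0 0
  0 0 1 0
  0 0 2 0
After step 3: ants at (0,2),(4,2)
  0 0 2 0
  0 0 0 0
  0 0 0 0
  0 0 0 0
  0 0 3 0
After step 4: ants at (0,3),(3,2)
  0 0 1 1
  0 0 0 0
  0 0 0 0
  0 0 1 0
  0 0 2 0

0 0 1 1
0 0 0 0
0 0 0 0
0 0 1 0
0 0 2 0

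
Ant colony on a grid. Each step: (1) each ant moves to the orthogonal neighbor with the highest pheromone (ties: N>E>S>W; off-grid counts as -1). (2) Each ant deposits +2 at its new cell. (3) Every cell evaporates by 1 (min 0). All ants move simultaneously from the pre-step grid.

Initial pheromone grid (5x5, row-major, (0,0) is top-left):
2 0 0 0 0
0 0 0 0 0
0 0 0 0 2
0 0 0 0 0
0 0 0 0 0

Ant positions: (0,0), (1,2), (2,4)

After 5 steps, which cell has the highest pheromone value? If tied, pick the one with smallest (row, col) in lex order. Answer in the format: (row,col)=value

Answer: (0,1)=5

Derivation:
Step 1: ant0:(0,0)->E->(0,1) | ant1:(1,2)->N->(0,2) | ant2:(2,4)->N->(1,4)
  grid max=1 at (0,0)
Step 2: ant0:(0,1)->E->(0,2) | ant1:(0,2)->W->(0,1) | ant2:(1,4)->S->(2,4)
  grid max=2 at (0,1)
Step 3: ant0:(0,2)->W->(0,1) | ant1:(0,1)->E->(0,2) | ant2:(2,4)->N->(1,4)
  grid max=3 at (0,1)
Step 4: ant0:(0,1)->E->(0,2) | ant1:(0,2)->W->(0,1) | ant2:(1,4)->S->(2,4)
  grid max=4 at (0,1)
Step 5: ant0:(0,2)->W->(0,1) | ant1:(0,1)->E->(0,2) | ant2:(2,4)->N->(1,4)
  grid max=5 at (0,1)
Final grid:
  0 5 5 0 0
  0 0 0 0 1
  0 0 0 0 1
  0 0 0 0 0
  0 0 0 0 0
Max pheromone 5 at (0,1)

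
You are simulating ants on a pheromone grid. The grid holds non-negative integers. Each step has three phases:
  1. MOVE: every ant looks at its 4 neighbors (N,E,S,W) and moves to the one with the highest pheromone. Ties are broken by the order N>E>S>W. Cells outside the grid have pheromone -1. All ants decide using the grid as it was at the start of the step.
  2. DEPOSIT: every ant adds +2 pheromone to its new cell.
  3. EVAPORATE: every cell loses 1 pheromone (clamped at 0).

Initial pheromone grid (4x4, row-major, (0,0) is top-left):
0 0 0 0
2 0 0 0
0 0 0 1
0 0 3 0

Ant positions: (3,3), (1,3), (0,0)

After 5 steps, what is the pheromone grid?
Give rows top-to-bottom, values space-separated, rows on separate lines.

After step 1: ants at (3,2),(2,3),(1,0)
  0 0 0 0
  3 0 0 0
  0 0 0 2
  0 0 4 0
After step 2: ants at (2,2),(1,3),(0,0)
  1 0 0 0
  2 0 0 1
  0 0 1 1
  0 0 3 0
After step 3: ants at (3,2),(2,3),(1,0)
  0 0 0 0
  3 0 0 0
  0 0 0 2
  0 0 4 0
After step 4: ants at (2,2),(1,3),(0,0)
  1 0 0 0
  2 0 0 1
  0 0 1 1
  0 0 3 0
After step 5: ants at (3,2),(2,3),(1,0)
  0 0 0 0
  3 0 0 0
  0 0 0 2
  0 0 4 0

0 0 0 0
3 0 0 0
0 0 0 2
0 0 4 0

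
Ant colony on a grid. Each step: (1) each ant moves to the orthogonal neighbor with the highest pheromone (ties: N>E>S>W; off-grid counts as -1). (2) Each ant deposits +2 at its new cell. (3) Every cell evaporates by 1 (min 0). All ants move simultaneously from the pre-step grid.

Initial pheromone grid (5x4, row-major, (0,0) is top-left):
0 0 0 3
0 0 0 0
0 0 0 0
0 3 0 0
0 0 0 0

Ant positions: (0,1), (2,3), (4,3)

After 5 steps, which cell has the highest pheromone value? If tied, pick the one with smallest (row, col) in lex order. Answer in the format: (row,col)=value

Answer: (1,3)=9

Derivation:
Step 1: ant0:(0,1)->E->(0,2) | ant1:(2,3)->N->(1,3) | ant2:(4,3)->N->(3,3)
  grid max=2 at (0,3)
Step 2: ant0:(0,2)->E->(0,3) | ant1:(1,3)->N->(0,3) | ant2:(3,3)->N->(2,3)
  grid max=5 at (0,3)
Step 3: ant0:(0,3)->S->(1,3) | ant1:(0,3)->S->(1,3) | ant2:(2,3)->N->(1,3)
  grid max=5 at (1,3)
Step 4: ant0:(1,3)->N->(0,3) | ant1:(1,3)->N->(0,3) | ant2:(1,3)->N->(0,3)
  grid max=9 at (0,3)
Step 5: ant0:(0,3)->S->(1,3) | ant1:(0,3)->S->(1,3) | ant2:(0,3)->S->(1,3)
  grid max=9 at (1,3)
Final grid:
  0 0 0 8
  0 0 0 9
  0 0 0 0
  0 0 0 0
  0 0 0 0
Max pheromone 9 at (1,3)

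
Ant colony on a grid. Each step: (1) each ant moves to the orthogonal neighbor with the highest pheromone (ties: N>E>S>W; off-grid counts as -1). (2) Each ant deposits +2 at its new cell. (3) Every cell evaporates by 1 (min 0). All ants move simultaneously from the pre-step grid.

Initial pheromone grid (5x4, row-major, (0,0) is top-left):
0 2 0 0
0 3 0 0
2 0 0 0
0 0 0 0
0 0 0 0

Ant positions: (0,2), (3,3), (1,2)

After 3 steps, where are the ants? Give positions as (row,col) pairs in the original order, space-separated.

Step 1: ant0:(0,2)->W->(0,1) | ant1:(3,3)->N->(2,3) | ant2:(1,2)->W->(1,1)
  grid max=4 at (1,1)
Step 2: ant0:(0,1)->S->(1,1) | ant1:(2,3)->N->(1,3) | ant2:(1,1)->N->(0,1)
  grid max=5 at (1,1)
Step 3: ant0:(1,1)->N->(0,1) | ant1:(1,3)->N->(0,3) | ant2:(0,1)->S->(1,1)
  grid max=6 at (1,1)

(0,1) (0,3) (1,1)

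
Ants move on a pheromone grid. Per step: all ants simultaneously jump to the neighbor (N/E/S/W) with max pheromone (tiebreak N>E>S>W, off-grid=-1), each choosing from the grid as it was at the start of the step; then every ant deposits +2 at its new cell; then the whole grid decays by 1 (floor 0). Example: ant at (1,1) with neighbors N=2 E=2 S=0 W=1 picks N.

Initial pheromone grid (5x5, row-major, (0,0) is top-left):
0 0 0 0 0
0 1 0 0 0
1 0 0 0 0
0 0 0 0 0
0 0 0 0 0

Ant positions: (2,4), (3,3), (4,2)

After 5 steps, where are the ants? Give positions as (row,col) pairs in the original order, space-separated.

Step 1: ant0:(2,4)->N->(1,4) | ant1:(3,3)->N->(2,3) | ant2:(4,2)->N->(3,2)
  grid max=1 at (1,4)
Step 2: ant0:(1,4)->N->(0,4) | ant1:(2,3)->N->(1,3) | ant2:(3,2)->N->(2,2)
  grid max=1 at (0,4)
Step 3: ant0:(0,4)->S->(1,4) | ant1:(1,3)->N->(0,3) | ant2:(2,2)->N->(1,2)
  grid max=1 at (0,3)
Step 4: ant0:(1,4)->N->(0,4) | ant1:(0,3)->E->(0,4) | ant2:(1,2)->N->(0,2)
  grid max=3 at (0,4)
Step 5: ant0:(0,4)->S->(1,4) | ant1:(0,4)->S->(1,4) | ant2:(0,2)->E->(0,3)
  grid max=3 at (1,4)

(1,4) (1,4) (0,3)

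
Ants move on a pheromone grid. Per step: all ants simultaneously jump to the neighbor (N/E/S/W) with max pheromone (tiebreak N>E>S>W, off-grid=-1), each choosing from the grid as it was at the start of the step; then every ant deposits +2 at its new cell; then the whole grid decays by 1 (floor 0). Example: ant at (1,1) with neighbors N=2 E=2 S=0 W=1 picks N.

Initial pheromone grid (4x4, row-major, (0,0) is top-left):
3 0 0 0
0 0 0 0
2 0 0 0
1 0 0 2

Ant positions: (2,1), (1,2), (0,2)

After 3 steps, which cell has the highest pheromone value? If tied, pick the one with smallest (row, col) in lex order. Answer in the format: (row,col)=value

Step 1: ant0:(2,1)->W->(2,0) | ant1:(1,2)->N->(0,2) | ant2:(0,2)->E->(0,3)
  grid max=3 at (2,0)
Step 2: ant0:(2,0)->N->(1,0) | ant1:(0,2)->E->(0,3) | ant2:(0,3)->W->(0,2)
  grid max=2 at (0,2)
Step 3: ant0:(1,0)->S->(2,0) | ant1:(0,3)->W->(0,2) | ant2:(0,2)->E->(0,3)
  grid max=3 at (0,2)
Final grid:
  0 0 3 3
  0 0 0 0
  3 0 0 0
  0 0 0 0
Max pheromone 3 at (0,2)

Answer: (0,2)=3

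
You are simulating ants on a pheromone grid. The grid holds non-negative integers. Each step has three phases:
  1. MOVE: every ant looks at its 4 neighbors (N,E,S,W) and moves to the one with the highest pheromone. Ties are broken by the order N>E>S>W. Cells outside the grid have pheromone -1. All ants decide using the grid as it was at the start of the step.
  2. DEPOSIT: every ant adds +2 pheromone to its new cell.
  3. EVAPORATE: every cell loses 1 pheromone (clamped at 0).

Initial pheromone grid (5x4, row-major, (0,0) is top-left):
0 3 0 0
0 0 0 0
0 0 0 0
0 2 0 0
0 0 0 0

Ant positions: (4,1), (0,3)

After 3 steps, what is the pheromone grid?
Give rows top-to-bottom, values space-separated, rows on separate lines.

After step 1: ants at (3,1),(1,3)
  0 2 0 0
  0 0 0 1
  0 0 0 0
  0 3 0 0
  0 0 0 0
After step 2: ants at (2,1),(0,3)
  0 1 0 1
  0 0 0 0
  0 1 0 0
  0 2 0 0
  0 0 0 0
After step 3: ants at (3,1),(1,3)
  0 0 0 0
  0 0 0 1
  0 0 0 0
  0 3 0 0
  0 0 0 0

0 0 0 0
0 0 0 1
0 0 0 0
0 3 0 0
0 0 0 0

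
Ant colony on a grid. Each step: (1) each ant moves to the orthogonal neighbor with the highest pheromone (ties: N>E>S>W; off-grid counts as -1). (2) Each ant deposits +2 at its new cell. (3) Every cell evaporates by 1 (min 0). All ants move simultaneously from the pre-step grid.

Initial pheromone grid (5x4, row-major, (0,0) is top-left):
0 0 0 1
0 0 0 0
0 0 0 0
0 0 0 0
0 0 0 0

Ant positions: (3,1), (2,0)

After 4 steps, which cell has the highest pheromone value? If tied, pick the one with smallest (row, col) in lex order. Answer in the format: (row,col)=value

Step 1: ant0:(3,1)->N->(2,1) | ant1:(2,0)->N->(1,0)
  grid max=1 at (1,0)
Step 2: ant0:(2,1)->N->(1,1) | ant1:(1,0)->N->(0,0)
  grid max=1 at (0,0)
Step 3: ant0:(1,1)->N->(0,1) | ant1:(0,0)->E->(0,1)
  grid max=3 at (0,1)
Step 4: ant0:(0,1)->E->(0,2) | ant1:(0,1)->E->(0,2)
  grid max=3 at (0,2)
Final grid:
  0 2 3 0
  0 0 0 0
  0 0 0 0
  0 0 0 0
  0 0 0 0
Max pheromone 3 at (0,2)

Answer: (0,2)=3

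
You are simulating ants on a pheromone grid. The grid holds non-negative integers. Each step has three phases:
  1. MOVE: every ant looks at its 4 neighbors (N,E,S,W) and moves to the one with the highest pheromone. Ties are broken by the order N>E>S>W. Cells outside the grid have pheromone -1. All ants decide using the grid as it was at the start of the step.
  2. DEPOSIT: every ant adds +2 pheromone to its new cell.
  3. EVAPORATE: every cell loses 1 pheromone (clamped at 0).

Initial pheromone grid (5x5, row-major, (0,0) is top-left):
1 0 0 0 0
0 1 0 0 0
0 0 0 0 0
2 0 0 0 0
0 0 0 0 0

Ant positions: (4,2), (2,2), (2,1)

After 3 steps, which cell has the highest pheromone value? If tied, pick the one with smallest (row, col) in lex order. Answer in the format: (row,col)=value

Step 1: ant0:(4,2)->N->(3,2) | ant1:(2,2)->N->(1,2) | ant2:(2,1)->N->(1,1)
  grid max=2 at (1,1)
Step 2: ant0:(3,2)->N->(2,2) | ant1:(1,2)->W->(1,1) | ant2:(1,1)->E->(1,2)
  grid max=3 at (1,1)
Step 3: ant0:(2,2)->N->(1,2) | ant1:(1,1)->E->(1,2) | ant2:(1,2)->W->(1,1)
  grid max=5 at (1,2)
Final grid:
  0 0 0 0 0
  0 4 5 0 0
  0 0 0 0 0
  0 0 0 0 0
  0 0 0 0 0
Max pheromone 5 at (1,2)

Answer: (1,2)=5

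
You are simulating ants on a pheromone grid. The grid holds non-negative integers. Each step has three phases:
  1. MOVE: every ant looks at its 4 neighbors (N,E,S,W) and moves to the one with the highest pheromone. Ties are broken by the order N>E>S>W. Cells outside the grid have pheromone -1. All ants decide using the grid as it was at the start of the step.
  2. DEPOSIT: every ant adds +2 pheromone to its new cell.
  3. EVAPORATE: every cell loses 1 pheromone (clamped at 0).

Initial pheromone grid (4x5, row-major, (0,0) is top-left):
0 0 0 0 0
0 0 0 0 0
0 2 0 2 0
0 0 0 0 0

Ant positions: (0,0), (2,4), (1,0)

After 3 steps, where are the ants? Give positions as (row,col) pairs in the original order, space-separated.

Step 1: ant0:(0,0)->E->(0,1) | ant1:(2,4)->W->(2,3) | ant2:(1,0)->N->(0,0)
  grid max=3 at (2,3)
Step 2: ant0:(0,1)->W->(0,0) | ant1:(2,3)->N->(1,3) | ant2:(0,0)->E->(0,1)
  grid max=2 at (0,0)
Step 3: ant0:(0,0)->E->(0,1) | ant1:(1,3)->S->(2,3) | ant2:(0,1)->W->(0,0)
  grid max=3 at (0,0)

(0,1) (2,3) (0,0)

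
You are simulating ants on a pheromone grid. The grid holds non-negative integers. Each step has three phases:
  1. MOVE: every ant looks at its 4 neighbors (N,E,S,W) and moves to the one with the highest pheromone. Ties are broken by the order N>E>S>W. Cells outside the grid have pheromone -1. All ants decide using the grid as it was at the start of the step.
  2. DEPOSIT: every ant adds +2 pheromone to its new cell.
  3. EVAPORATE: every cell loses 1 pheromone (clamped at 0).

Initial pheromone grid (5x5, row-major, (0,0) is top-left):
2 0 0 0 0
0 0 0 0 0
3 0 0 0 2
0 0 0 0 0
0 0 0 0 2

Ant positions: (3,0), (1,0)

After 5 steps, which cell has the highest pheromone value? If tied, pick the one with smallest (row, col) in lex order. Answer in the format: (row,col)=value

Step 1: ant0:(3,0)->N->(2,0) | ant1:(1,0)->S->(2,0)
  grid max=6 at (2,0)
Step 2: ant0:(2,0)->N->(1,0) | ant1:(2,0)->N->(1,0)
  grid max=5 at (2,0)
Step 3: ant0:(1,0)->S->(2,0) | ant1:(1,0)->S->(2,0)
  grid max=8 at (2,0)
Step 4: ant0:(2,0)->N->(1,0) | ant1:(2,0)->N->(1,0)
  grid max=7 at (2,0)
Step 5: ant0:(1,0)->S->(2,0) | ant1:(1,0)->S->(2,0)
  grid max=10 at (2,0)
Final grid:
  0 0 0 0 0
  4 0 0 0 0
  10 0 0 0 0
  0 0 0 0 0
  0 0 0 0 0
Max pheromone 10 at (2,0)

Answer: (2,0)=10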